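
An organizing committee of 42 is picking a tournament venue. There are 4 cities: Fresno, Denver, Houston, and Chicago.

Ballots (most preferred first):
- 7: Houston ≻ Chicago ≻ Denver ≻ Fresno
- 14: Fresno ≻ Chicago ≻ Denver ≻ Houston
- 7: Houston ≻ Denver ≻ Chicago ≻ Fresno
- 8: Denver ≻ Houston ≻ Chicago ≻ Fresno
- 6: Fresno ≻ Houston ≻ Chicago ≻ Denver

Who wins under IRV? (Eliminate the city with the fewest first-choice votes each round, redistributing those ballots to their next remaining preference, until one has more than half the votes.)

Round 1: Fresno 20, Denver 8, Houston 14, Chicago 0. Chicago eliminated.
Round 2: Fresno 20, Denver 8, Houston 14. Denver eliminated.
Round 3: Fresno 20, Houston 22. Houston has a majority (≥22).

Houston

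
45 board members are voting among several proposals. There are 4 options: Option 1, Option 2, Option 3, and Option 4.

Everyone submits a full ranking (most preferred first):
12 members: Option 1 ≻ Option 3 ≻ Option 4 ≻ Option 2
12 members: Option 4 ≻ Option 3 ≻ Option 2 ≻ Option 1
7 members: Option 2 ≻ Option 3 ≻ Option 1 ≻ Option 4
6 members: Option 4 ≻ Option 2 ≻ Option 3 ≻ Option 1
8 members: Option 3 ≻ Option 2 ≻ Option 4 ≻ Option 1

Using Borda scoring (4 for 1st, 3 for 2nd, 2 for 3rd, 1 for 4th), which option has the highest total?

Option 1: 12×4 + 12×1 + 7×2 + 6×1 + 8×1 = 88
Option 2: 12×1 + 12×2 + 7×4 + 6×3 + 8×3 = 106
Option 3: 12×3 + 12×3 + 7×3 + 6×2 + 8×4 = 137
Option 4: 12×2 + 12×4 + 7×1 + 6×4 + 8×2 = 119

Option 3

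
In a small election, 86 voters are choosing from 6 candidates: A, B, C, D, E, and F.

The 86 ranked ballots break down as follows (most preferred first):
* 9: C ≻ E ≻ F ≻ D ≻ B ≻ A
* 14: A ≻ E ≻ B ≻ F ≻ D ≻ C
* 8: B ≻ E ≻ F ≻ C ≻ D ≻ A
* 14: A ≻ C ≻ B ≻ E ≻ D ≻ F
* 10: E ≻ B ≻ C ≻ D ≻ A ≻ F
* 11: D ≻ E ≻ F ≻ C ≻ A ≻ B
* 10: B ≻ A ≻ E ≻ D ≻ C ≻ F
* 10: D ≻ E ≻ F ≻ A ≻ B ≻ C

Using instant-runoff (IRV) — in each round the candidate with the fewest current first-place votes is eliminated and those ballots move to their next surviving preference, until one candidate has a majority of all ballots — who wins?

Round 1: A 28, B 18, C 9, D 21, E 10, F 0. F eliminated.
Round 2: A 28, B 18, C 9, D 21, E 10. C eliminated.
Round 3: A 28, B 18, D 21, E 19. B eliminated.
Round 4: A 38, D 21, E 27. D eliminated.
Round 5: A 38, E 48. E has a majority (≥44).

E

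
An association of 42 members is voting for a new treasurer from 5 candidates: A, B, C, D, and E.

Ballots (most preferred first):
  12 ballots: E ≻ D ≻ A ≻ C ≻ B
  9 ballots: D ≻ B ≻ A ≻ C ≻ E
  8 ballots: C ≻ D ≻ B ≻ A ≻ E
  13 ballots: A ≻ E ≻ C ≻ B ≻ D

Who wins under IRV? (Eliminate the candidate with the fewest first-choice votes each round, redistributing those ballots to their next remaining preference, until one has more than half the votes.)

Round 1: A 13, B 0, C 8, D 9, E 12. B eliminated.
Round 2: A 13, C 8, D 9, E 12. C eliminated.
Round 3: A 13, D 17, E 12. E eliminated.
Round 4: A 13, D 29. D has a majority (≥22).

D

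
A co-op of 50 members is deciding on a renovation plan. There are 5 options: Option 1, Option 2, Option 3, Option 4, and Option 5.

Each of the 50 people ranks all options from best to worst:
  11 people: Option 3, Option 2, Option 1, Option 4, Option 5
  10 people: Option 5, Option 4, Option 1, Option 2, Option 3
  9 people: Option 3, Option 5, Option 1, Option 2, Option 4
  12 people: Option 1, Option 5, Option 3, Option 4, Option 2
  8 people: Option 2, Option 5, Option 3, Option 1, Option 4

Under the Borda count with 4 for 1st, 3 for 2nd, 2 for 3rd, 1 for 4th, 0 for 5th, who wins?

Option 5

Option 1: 11×2 + 10×2 + 9×2 + 12×4 + 8×1 = 116
Option 2: 11×3 + 10×1 + 9×1 + 12×0 + 8×4 = 84
Option 3: 11×4 + 10×0 + 9×4 + 12×2 + 8×2 = 120
Option 4: 11×1 + 10×3 + 9×0 + 12×1 + 8×0 = 53
Option 5: 11×0 + 10×4 + 9×3 + 12×3 + 8×3 = 127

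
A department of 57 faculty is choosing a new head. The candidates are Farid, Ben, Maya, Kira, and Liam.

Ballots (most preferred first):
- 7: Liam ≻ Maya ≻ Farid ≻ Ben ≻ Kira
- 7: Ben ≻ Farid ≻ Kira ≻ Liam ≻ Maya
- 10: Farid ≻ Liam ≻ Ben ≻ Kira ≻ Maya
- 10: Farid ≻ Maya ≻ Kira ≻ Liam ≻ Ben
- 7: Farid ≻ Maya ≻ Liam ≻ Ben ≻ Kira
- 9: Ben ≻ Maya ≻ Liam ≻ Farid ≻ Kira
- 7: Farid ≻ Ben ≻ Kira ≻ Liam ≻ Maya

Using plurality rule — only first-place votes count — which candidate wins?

First-place votes: Farid 34, Ben 16, Maya 0, Kira 0, Liam 7.

Farid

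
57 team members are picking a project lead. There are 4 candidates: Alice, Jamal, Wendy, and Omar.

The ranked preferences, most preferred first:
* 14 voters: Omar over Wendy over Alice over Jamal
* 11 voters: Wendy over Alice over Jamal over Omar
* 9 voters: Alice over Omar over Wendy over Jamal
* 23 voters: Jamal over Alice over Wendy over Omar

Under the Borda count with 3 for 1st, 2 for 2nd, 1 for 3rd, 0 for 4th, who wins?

Alice

Alice: 14×1 + 11×2 + 9×3 + 23×2 = 109
Jamal: 14×0 + 11×1 + 9×0 + 23×3 = 80
Wendy: 14×2 + 11×3 + 9×1 + 23×1 = 93
Omar: 14×3 + 11×0 + 9×2 + 23×0 = 60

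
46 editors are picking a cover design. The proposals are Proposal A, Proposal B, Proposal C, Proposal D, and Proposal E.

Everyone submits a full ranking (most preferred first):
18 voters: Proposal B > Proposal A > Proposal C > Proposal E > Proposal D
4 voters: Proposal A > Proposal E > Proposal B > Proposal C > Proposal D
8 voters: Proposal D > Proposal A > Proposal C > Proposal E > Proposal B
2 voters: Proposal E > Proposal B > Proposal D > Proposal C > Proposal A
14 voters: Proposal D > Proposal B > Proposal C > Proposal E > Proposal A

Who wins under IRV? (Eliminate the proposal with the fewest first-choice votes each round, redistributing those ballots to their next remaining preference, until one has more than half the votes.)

Round 1: Proposal A 4, Proposal B 18, Proposal C 0, Proposal D 22, Proposal E 2. Proposal C eliminated.
Round 2: Proposal A 4, Proposal B 18, Proposal D 22, Proposal E 2. Proposal E eliminated.
Round 3: Proposal A 4, Proposal B 20, Proposal D 22. Proposal A eliminated.
Round 4: Proposal B 24, Proposal D 22. Proposal B has a majority (≥24).

Proposal B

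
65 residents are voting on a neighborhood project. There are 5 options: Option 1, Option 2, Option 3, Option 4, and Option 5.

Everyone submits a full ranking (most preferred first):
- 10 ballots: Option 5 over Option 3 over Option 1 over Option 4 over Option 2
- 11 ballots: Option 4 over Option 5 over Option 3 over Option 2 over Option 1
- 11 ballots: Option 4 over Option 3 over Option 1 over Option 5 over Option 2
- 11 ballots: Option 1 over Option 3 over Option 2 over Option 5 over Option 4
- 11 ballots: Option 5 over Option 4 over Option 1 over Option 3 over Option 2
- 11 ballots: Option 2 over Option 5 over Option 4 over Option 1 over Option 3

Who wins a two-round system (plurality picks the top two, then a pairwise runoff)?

Option 5

Round 1 first-place votes: Option 1 11, Option 2 11, Option 3 0, Option 4 22, Option 5 21. Option 4 and Option 5 advance.
Runoff: Option 4 is ranked above Option 5 on 22 ballots, Option 5 above Option 4 on 43.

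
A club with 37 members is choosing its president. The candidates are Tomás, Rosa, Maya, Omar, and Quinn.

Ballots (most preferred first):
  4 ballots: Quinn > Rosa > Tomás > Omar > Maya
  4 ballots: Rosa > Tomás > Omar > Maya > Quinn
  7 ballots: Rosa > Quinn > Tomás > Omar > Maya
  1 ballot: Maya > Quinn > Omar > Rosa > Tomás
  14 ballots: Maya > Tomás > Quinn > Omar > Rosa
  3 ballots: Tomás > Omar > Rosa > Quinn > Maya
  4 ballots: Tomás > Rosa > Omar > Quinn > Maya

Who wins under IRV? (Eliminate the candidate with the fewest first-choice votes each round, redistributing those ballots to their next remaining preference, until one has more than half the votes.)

Rosa

Round 1: Tomás 7, Rosa 11, Maya 15, Omar 0, Quinn 4. Omar eliminated.
Round 2: Tomás 7, Rosa 11, Maya 15, Quinn 4. Quinn eliminated.
Round 3: Tomás 7, Rosa 15, Maya 15. Tomás eliminated.
Round 4: Rosa 22, Maya 15. Rosa has a majority (≥19).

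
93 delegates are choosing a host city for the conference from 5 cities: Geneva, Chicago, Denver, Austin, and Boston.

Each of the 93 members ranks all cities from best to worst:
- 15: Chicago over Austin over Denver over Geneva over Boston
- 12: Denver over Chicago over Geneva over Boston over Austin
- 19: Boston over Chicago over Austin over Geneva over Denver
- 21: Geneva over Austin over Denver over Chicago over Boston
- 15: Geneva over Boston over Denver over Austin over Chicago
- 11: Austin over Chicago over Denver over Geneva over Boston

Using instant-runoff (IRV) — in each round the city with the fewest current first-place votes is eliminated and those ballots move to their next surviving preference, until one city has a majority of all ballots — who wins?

Chicago

Round 1: Geneva 36, Chicago 15, Denver 12, Austin 11, Boston 19. Austin eliminated.
Round 2: Geneva 36, Chicago 26, Denver 12, Boston 19. Denver eliminated.
Round 3: Geneva 36, Chicago 38, Boston 19. Boston eliminated.
Round 4: Geneva 36, Chicago 57. Chicago has a majority (≥47).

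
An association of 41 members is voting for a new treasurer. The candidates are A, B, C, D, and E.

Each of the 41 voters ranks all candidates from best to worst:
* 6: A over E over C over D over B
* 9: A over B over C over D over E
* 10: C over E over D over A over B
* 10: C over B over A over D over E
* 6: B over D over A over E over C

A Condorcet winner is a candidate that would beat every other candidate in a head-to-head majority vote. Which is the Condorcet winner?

A vs B: 25–16
A vs C: 21–20
A vs D: 25–16
A vs E: 31–10
A beats every other candidate.

A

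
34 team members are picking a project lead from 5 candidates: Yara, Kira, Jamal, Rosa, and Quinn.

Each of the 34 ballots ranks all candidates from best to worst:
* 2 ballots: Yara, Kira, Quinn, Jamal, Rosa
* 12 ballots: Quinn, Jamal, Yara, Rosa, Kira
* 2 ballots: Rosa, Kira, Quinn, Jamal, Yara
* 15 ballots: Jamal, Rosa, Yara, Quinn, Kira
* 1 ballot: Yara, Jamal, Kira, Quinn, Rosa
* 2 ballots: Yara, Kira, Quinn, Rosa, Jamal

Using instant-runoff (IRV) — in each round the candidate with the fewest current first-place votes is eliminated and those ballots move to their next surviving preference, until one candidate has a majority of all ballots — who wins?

Quinn

Round 1: Yara 5, Kira 0, Jamal 15, Rosa 2, Quinn 12. Kira eliminated.
Round 2: Yara 5, Jamal 15, Rosa 2, Quinn 12. Rosa eliminated.
Round 3: Yara 5, Jamal 15, Quinn 14. Yara eliminated.
Round 4: Jamal 16, Quinn 18. Quinn has a majority (≥18).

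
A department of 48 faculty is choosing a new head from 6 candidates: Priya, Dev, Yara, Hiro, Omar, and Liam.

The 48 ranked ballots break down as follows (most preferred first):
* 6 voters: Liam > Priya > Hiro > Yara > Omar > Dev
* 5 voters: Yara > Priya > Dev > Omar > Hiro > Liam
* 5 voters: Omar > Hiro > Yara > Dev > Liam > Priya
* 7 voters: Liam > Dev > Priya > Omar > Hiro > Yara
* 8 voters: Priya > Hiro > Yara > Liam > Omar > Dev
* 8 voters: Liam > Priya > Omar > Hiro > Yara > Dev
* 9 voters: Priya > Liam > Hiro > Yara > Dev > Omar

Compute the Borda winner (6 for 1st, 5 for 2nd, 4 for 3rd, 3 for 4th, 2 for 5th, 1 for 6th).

Priya

Priya: 6×5 + 5×5 + 5×1 + 7×4 + 8×6 + 8×5 + 9×6 = 230
Dev: 6×1 + 5×4 + 5×3 + 7×5 + 8×1 + 8×1 + 9×2 = 110
Yara: 6×3 + 5×6 + 5×4 + 7×1 + 8×4 + 8×2 + 9×3 = 150
Hiro: 6×4 + 5×2 + 5×5 + 7×2 + 8×5 + 8×3 + 9×4 = 173
Omar: 6×2 + 5×3 + 5×6 + 7×3 + 8×2 + 8×4 + 9×1 = 135
Liam: 6×6 + 5×1 + 5×2 + 7×6 + 8×3 + 8×6 + 9×5 = 210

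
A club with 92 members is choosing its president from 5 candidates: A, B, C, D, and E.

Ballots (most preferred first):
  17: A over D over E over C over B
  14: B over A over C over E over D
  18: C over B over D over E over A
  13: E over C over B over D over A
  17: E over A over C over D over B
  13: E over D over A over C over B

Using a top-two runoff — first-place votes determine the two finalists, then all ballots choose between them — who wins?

Round 1 first-place votes: A 17, B 14, C 18, D 0, E 43. E and C advance.
Runoff: E is ranked above C on 60 ballots, C above E on 32.

E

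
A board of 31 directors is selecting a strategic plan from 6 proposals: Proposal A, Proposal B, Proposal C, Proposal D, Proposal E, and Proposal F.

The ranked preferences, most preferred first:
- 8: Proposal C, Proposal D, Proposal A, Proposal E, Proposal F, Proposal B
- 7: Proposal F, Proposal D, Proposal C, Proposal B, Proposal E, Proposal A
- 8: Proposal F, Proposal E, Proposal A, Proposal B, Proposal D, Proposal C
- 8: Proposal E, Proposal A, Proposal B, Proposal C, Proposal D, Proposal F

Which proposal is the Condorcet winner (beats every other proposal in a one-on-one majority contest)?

Proposal E

Proposal E vs Proposal A: 23–8
Proposal E vs Proposal B: 24–7
Proposal E vs Proposal C: 16–15
Proposal E vs Proposal D: 16–15
Proposal E vs Proposal F: 16–15
Proposal E beats every other proposal.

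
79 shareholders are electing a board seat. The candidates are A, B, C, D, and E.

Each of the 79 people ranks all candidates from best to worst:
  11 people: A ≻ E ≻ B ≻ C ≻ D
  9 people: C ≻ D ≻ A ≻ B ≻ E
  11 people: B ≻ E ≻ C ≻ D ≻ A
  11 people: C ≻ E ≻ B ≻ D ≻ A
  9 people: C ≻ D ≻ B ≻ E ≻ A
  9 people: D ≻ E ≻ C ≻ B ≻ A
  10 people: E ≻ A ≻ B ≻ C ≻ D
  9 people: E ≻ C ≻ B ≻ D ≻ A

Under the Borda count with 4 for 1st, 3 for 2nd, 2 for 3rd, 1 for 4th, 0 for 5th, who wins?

A: 11×4 + 9×2 + 11×0 + 11×0 + 9×0 + 9×0 + 10×3 + 9×0 = 92
B: 11×2 + 9×1 + 11×4 + 11×2 + 9×2 + 9×1 + 10×2 + 9×2 = 162
C: 11×1 + 9×4 + 11×2 + 11×4 + 9×4 + 9×2 + 10×1 + 9×3 = 204
D: 11×0 + 9×3 + 11×1 + 11×1 + 9×3 + 9×4 + 10×0 + 9×1 = 121
E: 11×3 + 9×0 + 11×3 + 11×3 + 9×1 + 9×3 + 10×4 + 9×4 = 211

E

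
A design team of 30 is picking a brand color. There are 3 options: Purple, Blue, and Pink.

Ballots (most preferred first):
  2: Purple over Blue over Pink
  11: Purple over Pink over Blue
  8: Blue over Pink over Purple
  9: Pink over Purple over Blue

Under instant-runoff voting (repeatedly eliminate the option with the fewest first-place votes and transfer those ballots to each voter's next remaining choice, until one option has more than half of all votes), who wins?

Pink

Round 1: Purple 13, Blue 8, Pink 9. Blue eliminated.
Round 2: Purple 13, Pink 17. Pink has a majority (≥16).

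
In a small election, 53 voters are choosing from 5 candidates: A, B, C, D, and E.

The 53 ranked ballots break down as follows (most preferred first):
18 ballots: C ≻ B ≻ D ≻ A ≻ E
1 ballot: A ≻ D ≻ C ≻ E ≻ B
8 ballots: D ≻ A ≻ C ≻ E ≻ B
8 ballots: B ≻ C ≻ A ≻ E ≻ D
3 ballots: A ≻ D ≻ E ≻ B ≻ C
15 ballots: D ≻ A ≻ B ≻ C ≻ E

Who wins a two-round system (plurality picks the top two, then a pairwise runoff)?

D

Round 1 first-place votes: A 4, B 8, C 18, D 23, E 0. D and C advance.
Runoff: D is ranked above C on 27 ballots, C above D on 26.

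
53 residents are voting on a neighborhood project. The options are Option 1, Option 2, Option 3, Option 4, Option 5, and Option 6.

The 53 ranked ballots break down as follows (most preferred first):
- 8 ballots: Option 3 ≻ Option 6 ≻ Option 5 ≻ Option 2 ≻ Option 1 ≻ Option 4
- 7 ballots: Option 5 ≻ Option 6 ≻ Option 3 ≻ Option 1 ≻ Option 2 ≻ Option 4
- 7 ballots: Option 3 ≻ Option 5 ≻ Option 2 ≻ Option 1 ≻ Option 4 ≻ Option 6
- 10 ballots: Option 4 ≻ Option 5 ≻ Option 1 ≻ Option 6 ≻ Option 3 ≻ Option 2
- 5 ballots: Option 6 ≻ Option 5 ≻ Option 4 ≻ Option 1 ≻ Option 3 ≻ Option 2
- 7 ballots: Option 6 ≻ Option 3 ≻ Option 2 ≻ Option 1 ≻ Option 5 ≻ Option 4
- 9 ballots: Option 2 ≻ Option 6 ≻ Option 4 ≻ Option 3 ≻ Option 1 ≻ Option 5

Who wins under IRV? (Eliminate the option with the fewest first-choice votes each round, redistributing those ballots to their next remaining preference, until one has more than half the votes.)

Round 1: Option 1 0, Option 2 9, Option 3 15, Option 4 10, Option 5 7, Option 6 12. Option 1 eliminated.
Round 2: Option 2 9, Option 3 15, Option 4 10, Option 5 7, Option 6 12. Option 5 eliminated.
Round 3: Option 2 9, Option 3 15, Option 4 10, Option 6 19. Option 2 eliminated.
Round 4: Option 3 15, Option 4 10, Option 6 28. Option 6 has a majority (≥27).

Option 6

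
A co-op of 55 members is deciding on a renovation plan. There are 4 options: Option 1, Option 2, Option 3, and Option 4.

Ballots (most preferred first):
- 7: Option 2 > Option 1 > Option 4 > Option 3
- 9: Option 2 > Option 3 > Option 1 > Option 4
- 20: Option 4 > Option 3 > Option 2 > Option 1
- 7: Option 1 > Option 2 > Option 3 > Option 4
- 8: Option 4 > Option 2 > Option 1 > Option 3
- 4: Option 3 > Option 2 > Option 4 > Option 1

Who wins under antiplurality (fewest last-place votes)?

Last-place votes: Option 1 24, Option 2 0, Option 3 15, Option 4 16.

Option 2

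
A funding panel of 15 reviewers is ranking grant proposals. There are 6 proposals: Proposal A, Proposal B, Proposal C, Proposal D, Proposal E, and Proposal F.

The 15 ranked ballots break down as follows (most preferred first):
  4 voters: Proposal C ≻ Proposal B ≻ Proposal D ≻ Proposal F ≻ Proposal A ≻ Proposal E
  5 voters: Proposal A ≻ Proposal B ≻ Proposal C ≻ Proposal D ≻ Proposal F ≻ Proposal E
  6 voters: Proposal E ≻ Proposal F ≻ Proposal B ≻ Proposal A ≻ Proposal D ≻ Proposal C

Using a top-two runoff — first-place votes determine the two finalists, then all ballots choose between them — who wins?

Round 1 first-place votes: Proposal A 5, Proposal B 0, Proposal C 4, Proposal D 0, Proposal E 6, Proposal F 0. Proposal E and Proposal A advance.
Runoff: Proposal E is ranked above Proposal A on 6 ballots, Proposal A above Proposal E on 9.

Proposal A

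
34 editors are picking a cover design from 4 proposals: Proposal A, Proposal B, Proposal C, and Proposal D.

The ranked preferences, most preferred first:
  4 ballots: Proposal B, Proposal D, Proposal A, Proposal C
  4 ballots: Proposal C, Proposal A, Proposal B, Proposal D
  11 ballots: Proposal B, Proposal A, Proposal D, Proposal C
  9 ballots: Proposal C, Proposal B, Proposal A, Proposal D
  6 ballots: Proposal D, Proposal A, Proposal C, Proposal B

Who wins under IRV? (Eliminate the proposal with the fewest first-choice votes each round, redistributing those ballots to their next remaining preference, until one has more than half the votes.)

Proposal C

Round 1: Proposal A 0, Proposal B 15, Proposal C 13, Proposal D 6. Proposal A eliminated.
Round 2: Proposal B 15, Proposal C 13, Proposal D 6. Proposal D eliminated.
Round 3: Proposal B 15, Proposal C 19. Proposal C has a majority (≥18).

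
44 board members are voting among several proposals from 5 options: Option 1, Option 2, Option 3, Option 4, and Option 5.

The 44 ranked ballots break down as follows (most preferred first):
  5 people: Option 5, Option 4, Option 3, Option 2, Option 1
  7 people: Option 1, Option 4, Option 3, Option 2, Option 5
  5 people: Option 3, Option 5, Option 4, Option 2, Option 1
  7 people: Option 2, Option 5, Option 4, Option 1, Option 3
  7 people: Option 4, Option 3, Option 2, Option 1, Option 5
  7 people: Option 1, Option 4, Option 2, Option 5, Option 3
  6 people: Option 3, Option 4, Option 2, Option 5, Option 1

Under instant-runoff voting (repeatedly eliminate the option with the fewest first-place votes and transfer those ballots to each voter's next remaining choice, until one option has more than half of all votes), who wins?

Round 1: Option 1 14, Option 2 7, Option 3 11, Option 4 7, Option 5 5. Option 5 eliminated.
Round 2: Option 1 14, Option 2 7, Option 3 11, Option 4 12. Option 2 eliminated.
Round 3: Option 1 14, Option 3 11, Option 4 19. Option 3 eliminated.
Round 4: Option 1 14, Option 4 30. Option 4 has a majority (≥23).

Option 4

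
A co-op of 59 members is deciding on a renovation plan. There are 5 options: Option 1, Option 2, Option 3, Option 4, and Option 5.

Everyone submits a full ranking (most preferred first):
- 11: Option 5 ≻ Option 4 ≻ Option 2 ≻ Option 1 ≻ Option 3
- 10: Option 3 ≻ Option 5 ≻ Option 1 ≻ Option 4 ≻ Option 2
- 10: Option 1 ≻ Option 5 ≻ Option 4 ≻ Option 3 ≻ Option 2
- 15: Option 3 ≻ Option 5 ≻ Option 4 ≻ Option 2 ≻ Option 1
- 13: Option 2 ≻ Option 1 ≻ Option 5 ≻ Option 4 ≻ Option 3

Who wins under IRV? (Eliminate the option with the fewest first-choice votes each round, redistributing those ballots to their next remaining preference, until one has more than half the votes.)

Option 5

Round 1: Option 1 10, Option 2 13, Option 3 25, Option 4 0, Option 5 11. Option 4 eliminated.
Round 2: Option 1 10, Option 2 13, Option 3 25, Option 5 11. Option 1 eliminated.
Round 3: Option 2 13, Option 3 25, Option 5 21. Option 2 eliminated.
Round 4: Option 3 25, Option 5 34. Option 5 has a majority (≥30).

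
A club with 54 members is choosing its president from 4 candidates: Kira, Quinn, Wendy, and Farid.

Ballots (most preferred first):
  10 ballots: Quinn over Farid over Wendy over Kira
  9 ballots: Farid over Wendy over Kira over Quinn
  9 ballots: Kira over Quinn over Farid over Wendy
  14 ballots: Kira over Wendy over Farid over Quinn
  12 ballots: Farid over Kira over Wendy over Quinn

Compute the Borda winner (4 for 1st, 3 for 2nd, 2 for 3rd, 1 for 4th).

Kira: 10×1 + 9×2 + 9×4 + 14×4 + 12×3 = 156
Quinn: 10×4 + 9×1 + 9×3 + 14×1 + 12×1 = 102
Wendy: 10×2 + 9×3 + 9×1 + 14×3 + 12×2 = 122
Farid: 10×3 + 9×4 + 9×2 + 14×2 + 12×4 = 160

Farid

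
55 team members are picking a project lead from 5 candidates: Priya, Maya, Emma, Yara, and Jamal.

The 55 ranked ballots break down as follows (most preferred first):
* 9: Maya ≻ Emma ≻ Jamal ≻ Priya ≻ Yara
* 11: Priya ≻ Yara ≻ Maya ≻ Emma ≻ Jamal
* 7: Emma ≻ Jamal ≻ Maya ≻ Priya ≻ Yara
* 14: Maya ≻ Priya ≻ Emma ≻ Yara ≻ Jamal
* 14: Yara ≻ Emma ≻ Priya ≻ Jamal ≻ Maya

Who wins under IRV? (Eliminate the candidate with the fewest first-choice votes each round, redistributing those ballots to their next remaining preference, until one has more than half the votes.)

Round 1: Priya 11, Maya 23, Emma 7, Yara 14, Jamal 0. Jamal eliminated.
Round 2: Priya 11, Maya 23, Emma 7, Yara 14. Emma eliminated.
Round 3: Priya 11, Maya 30, Yara 14. Maya has a majority (≥28).

Maya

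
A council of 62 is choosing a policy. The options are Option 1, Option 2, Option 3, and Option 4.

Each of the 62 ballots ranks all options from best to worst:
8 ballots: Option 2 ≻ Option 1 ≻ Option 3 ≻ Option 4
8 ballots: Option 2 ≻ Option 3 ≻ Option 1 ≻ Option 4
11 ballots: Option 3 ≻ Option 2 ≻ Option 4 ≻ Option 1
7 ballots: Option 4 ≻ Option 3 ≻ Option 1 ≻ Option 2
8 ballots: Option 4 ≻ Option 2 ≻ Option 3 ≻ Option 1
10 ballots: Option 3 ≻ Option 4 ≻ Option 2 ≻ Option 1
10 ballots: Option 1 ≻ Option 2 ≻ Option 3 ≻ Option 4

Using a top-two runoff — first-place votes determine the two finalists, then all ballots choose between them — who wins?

Option 2

Round 1 first-place votes: Option 1 10, Option 2 16, Option 3 21, Option 4 15. Option 3 and Option 2 advance.
Runoff: Option 3 is ranked above Option 2 on 28 ballots, Option 2 above Option 3 on 34.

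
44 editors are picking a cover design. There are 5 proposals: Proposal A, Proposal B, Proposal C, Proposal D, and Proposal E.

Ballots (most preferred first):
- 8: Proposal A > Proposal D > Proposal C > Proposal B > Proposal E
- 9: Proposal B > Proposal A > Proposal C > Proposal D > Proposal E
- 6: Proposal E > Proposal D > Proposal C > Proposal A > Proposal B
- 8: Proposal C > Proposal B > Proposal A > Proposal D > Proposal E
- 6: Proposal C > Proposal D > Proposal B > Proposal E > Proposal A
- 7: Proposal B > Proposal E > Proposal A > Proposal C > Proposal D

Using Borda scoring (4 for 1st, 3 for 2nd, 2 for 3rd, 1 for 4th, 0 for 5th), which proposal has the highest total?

Proposal A: 8×4 + 9×3 + 6×1 + 8×2 + 6×0 + 7×2 = 95
Proposal B: 8×1 + 9×4 + 6×0 + 8×3 + 6×2 + 7×4 = 108
Proposal C: 8×2 + 9×2 + 6×2 + 8×4 + 6×4 + 7×1 = 109
Proposal D: 8×3 + 9×1 + 6×3 + 8×1 + 6×3 + 7×0 = 77
Proposal E: 8×0 + 9×0 + 6×4 + 8×0 + 6×1 + 7×3 = 51

Proposal C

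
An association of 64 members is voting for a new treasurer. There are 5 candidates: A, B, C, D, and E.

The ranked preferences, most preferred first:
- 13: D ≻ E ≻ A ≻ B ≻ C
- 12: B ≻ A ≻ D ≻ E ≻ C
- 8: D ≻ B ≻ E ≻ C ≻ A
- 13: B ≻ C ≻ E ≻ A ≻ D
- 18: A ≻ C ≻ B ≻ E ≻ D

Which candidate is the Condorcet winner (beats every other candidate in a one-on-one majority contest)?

B vs A: 33–31
B vs C: 46–18
B vs D: 43–21
B vs E: 51–13
B beats every other candidate.

B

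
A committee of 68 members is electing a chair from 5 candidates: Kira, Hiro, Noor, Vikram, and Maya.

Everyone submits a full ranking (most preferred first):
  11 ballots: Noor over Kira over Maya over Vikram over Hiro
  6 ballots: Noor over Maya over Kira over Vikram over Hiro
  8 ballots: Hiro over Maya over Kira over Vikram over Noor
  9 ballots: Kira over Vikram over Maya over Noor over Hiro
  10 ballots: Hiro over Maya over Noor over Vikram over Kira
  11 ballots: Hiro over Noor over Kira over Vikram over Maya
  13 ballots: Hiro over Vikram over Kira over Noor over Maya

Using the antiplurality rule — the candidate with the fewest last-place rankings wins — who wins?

Last-place votes: Kira 10, Hiro 26, Noor 8, Vikram 0, Maya 24.

Vikram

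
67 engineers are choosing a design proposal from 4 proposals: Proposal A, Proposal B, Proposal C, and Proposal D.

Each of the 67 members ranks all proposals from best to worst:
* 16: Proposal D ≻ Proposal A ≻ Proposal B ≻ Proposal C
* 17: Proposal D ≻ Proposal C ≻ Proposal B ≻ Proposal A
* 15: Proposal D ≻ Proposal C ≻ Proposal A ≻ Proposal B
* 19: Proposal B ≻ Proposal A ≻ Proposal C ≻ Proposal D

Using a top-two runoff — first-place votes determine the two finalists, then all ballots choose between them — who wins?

Proposal D

Round 1 first-place votes: Proposal A 0, Proposal B 19, Proposal C 0, Proposal D 48. Proposal D and Proposal B advance.
Runoff: Proposal D is ranked above Proposal B on 48 ballots, Proposal B above Proposal D on 19.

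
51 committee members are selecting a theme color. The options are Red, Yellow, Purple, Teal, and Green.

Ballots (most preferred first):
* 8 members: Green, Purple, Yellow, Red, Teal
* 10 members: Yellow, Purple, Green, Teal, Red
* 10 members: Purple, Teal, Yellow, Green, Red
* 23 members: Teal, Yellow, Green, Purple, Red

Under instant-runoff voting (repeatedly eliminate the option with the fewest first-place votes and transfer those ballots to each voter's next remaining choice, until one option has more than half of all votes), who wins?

Purple

Round 1: Red 0, Yellow 10, Purple 10, Teal 23, Green 8. Red eliminated.
Round 2: Yellow 10, Purple 10, Teal 23, Green 8. Green eliminated.
Round 3: Yellow 10, Purple 18, Teal 23. Yellow eliminated.
Round 4: Purple 28, Teal 23. Purple has a majority (≥26).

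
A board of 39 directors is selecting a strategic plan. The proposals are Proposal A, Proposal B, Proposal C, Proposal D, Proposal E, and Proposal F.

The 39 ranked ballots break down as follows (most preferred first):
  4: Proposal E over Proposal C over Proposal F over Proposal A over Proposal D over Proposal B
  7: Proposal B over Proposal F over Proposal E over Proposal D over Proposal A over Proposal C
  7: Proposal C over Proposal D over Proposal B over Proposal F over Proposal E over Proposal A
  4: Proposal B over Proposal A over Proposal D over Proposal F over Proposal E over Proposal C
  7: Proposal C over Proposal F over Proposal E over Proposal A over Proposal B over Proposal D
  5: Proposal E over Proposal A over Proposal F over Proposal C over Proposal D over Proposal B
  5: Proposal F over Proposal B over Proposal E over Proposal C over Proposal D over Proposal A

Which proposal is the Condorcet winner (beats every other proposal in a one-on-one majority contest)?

Proposal F vs Proposal A: 30–9
Proposal F vs Proposal B: 21–18
Proposal F vs Proposal C: 21–18
Proposal F vs Proposal D: 28–11
Proposal F vs Proposal E: 30–9
Proposal F beats every other proposal.

Proposal F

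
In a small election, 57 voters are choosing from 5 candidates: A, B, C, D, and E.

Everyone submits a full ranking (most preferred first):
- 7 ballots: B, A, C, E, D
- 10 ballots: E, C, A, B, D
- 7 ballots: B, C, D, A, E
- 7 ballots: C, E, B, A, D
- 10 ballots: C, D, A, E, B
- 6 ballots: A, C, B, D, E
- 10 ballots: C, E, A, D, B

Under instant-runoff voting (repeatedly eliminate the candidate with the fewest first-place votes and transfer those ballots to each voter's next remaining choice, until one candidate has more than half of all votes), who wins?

C

Round 1: A 6, B 14, C 27, D 0, E 10. D eliminated.
Round 2: A 6, B 14, C 27, E 10. A eliminated.
Round 3: B 14, C 33, E 10. C has a majority (≥29).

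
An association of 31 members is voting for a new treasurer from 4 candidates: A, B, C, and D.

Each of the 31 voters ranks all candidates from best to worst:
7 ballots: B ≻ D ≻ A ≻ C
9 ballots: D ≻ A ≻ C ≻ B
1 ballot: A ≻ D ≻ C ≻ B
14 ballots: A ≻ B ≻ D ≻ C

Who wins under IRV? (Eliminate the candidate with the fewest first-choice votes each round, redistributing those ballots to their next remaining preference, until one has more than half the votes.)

Round 1: A 15, B 7, C 0, D 9. C eliminated.
Round 2: A 15, B 7, D 9. B eliminated.
Round 3: A 15, D 16. D has a majority (≥16).

D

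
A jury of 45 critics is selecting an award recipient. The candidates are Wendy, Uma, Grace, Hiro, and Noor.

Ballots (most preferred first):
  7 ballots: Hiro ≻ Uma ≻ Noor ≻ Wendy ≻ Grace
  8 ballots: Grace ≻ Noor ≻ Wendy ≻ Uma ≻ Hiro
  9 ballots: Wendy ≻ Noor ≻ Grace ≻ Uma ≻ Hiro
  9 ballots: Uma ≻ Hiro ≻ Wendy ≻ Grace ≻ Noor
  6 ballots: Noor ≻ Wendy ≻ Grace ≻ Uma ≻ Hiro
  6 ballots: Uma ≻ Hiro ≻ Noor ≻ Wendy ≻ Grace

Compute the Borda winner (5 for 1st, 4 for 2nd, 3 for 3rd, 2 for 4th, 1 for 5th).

Uma

Wendy: 7×2 + 8×3 + 9×5 + 9×3 + 6×4 + 6×2 = 146
Uma: 7×4 + 8×2 + 9×2 + 9×5 + 6×2 + 6×5 = 149
Grace: 7×1 + 8×5 + 9×3 + 9×2 + 6×3 + 6×1 = 116
Hiro: 7×5 + 8×1 + 9×1 + 9×4 + 6×1 + 6×4 = 118
Noor: 7×3 + 8×4 + 9×4 + 9×1 + 6×5 + 6×3 = 146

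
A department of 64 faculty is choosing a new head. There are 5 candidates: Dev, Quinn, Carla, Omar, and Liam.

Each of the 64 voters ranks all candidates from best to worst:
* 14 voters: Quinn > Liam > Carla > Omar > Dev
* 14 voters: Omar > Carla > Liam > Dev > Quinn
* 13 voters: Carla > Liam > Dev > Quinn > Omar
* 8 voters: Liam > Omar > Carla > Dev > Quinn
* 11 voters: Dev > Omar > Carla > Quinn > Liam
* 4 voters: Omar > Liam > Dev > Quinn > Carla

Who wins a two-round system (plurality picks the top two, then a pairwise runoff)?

Round 1 first-place votes: Dev 11, Quinn 14, Carla 13, Omar 18, Liam 8. Omar and Quinn advance.
Runoff: Omar is ranked above Quinn on 37 ballots, Quinn above Omar on 27.

Omar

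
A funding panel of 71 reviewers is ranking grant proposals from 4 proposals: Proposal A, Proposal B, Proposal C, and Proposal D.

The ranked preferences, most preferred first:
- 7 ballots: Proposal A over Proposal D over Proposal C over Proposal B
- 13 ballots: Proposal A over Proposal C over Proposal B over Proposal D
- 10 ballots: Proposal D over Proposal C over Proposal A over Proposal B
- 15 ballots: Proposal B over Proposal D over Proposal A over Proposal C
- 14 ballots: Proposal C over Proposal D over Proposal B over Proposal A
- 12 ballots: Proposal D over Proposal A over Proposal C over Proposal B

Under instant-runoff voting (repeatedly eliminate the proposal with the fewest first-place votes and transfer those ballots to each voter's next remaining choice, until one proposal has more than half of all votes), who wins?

Round 1: Proposal A 20, Proposal B 15, Proposal C 14, Proposal D 22. Proposal C eliminated.
Round 2: Proposal A 20, Proposal B 15, Proposal D 36. Proposal D has a majority (≥36).

Proposal D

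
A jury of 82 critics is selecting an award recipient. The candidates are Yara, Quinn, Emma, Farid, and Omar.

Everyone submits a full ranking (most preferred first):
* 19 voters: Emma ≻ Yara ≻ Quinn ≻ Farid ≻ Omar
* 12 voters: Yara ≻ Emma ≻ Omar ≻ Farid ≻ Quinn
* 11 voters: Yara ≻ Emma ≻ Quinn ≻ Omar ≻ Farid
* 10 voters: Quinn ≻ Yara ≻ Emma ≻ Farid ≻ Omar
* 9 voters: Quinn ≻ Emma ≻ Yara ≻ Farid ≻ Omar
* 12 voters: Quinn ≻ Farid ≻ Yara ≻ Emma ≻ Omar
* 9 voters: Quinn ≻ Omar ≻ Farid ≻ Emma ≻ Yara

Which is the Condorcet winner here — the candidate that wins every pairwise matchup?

Yara vs Quinn: 42–40
Yara vs Emma: 45–37
Yara vs Farid: 61–21
Yara vs Omar: 73–9
Yara beats every other candidate.

Yara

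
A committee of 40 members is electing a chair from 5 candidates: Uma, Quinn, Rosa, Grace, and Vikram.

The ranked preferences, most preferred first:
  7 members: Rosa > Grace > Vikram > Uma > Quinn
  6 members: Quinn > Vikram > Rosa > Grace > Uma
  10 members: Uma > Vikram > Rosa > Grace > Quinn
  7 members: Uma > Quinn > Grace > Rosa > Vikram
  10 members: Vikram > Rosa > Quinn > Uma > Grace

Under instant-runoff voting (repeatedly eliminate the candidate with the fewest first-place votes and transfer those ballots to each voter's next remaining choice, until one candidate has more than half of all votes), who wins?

Vikram

Round 1: Uma 17, Quinn 6, Rosa 7, Grace 0, Vikram 10. Grace eliminated.
Round 2: Uma 17, Quinn 6, Rosa 7, Vikram 10. Quinn eliminated.
Round 3: Uma 17, Rosa 7, Vikram 16. Rosa eliminated.
Round 4: Uma 17, Vikram 23. Vikram has a majority (≥21).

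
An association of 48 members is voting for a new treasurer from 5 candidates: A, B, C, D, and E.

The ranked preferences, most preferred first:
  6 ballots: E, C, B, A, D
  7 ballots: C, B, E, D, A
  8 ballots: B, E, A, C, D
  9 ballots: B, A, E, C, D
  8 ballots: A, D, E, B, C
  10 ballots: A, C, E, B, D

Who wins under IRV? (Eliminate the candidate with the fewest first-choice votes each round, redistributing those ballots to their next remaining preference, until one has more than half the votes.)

Round 1: A 18, B 17, C 7, D 0, E 6. D eliminated.
Round 2: A 18, B 17, C 7, E 6. E eliminated.
Round 3: A 18, B 17, C 13. C eliminated.
Round 4: A 18, B 30. B has a majority (≥25).

B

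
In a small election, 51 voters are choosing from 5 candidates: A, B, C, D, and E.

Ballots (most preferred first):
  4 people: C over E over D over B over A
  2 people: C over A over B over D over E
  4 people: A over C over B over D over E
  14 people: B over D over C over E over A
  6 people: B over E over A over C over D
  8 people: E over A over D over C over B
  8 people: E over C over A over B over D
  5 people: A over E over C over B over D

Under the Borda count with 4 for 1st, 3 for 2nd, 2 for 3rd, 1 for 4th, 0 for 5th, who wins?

E

A: 4×0 + 2×3 + 4×4 + 14×0 + 6×2 + 8×3 + 8×2 + 5×4 = 94
B: 4×1 + 2×2 + 4×2 + 14×4 + 6×4 + 8×0 + 8×1 + 5×1 = 109
C: 4×4 + 2×4 + 4×3 + 14×2 + 6×1 + 8×1 + 8×3 + 5×2 = 112
D: 4×2 + 2×1 + 4×1 + 14×3 + 6×0 + 8×2 + 8×0 + 5×0 = 72
E: 4×3 + 2×0 + 4×0 + 14×1 + 6×3 + 8×4 + 8×4 + 5×3 = 123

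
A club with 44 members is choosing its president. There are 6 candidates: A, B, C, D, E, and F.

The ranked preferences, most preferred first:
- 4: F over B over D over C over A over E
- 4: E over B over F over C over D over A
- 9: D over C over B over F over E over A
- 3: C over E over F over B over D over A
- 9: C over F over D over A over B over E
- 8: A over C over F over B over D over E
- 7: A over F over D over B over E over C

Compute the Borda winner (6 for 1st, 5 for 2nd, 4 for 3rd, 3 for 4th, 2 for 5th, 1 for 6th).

A: 4×2 + 4×1 + 9×1 + 3×1 + 9×3 + 8×6 + 7×6 = 141
B: 4×5 + 4×5 + 9×4 + 3×3 + 9×2 + 8×3 + 7×3 = 148
C: 4×3 + 4×3 + 9×5 + 3×6 + 9×6 + 8×5 + 7×1 = 188
D: 4×4 + 4×2 + 9×6 + 3×2 + 9×4 + 8×2 + 7×4 = 164
E: 4×1 + 4×6 + 9×2 + 3×5 + 9×1 + 8×1 + 7×2 = 92
F: 4×6 + 4×4 + 9×3 + 3×4 + 9×5 + 8×4 + 7×5 = 191

F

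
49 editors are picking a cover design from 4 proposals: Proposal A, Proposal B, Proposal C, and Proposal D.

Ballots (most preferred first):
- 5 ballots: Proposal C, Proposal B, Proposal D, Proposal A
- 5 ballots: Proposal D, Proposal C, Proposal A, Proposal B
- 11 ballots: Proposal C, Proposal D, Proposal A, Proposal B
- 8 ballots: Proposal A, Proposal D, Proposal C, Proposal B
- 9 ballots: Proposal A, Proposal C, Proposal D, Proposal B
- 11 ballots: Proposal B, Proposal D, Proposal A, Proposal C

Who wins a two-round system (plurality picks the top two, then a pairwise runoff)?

Round 1 first-place votes: Proposal A 17, Proposal B 11, Proposal C 16, Proposal D 5. Proposal A and Proposal C advance.
Runoff: Proposal A is ranked above Proposal C on 28 ballots, Proposal C above Proposal A on 21.

Proposal A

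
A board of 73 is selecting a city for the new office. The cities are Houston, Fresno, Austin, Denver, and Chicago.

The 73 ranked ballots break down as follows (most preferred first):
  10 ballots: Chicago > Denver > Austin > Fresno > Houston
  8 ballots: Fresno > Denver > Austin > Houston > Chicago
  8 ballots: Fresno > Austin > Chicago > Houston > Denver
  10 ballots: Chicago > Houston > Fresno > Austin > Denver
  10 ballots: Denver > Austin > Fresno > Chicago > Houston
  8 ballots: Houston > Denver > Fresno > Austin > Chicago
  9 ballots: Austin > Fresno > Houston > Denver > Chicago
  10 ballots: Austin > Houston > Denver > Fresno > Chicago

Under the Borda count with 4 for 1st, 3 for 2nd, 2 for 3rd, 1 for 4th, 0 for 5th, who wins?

Houston: 10×0 + 8×1 + 8×1 + 10×3 + 10×0 + 8×4 + 9×2 + 10×3 = 126
Fresno: 10×1 + 8×4 + 8×4 + 10×2 + 10×2 + 8×2 + 9×3 + 10×1 = 167
Austin: 10×2 + 8×2 + 8×3 + 10×1 + 10×3 + 8×1 + 9×4 + 10×4 = 184
Denver: 10×3 + 8×3 + 8×0 + 10×0 + 10×4 + 8×3 + 9×1 + 10×2 = 147
Chicago: 10×4 + 8×0 + 8×2 + 10×4 + 10×1 + 8×0 + 9×0 + 10×0 = 106

Austin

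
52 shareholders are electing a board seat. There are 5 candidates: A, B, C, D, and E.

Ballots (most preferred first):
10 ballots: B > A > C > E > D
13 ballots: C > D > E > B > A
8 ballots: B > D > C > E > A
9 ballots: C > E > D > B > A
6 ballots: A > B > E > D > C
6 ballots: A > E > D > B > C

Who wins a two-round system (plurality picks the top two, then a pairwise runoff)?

Round 1 first-place votes: A 12, B 18, C 22, D 0, E 0. C and B advance.
Runoff: C is ranked above B on 22 ballots, B above C on 30.

B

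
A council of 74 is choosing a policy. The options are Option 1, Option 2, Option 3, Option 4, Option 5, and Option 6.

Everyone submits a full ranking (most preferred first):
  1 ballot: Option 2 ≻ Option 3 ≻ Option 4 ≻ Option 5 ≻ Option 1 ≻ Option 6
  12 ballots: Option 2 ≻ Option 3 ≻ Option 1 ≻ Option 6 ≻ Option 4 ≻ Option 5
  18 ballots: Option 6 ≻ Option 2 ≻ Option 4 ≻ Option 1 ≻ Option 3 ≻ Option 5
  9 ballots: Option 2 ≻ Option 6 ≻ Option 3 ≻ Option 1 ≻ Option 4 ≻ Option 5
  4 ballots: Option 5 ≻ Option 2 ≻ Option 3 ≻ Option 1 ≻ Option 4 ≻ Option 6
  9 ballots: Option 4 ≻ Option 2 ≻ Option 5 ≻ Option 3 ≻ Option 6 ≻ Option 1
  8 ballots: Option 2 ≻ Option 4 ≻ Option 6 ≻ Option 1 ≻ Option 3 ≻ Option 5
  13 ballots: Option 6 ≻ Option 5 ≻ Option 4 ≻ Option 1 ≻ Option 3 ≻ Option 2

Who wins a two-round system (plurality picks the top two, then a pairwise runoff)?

Option 2

Round 1 first-place votes: Option 1 0, Option 2 30, Option 3 0, Option 4 9, Option 5 4, Option 6 31. Option 6 and Option 2 advance.
Runoff: Option 6 is ranked above Option 2 on 31 ballots, Option 2 above Option 6 on 43.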